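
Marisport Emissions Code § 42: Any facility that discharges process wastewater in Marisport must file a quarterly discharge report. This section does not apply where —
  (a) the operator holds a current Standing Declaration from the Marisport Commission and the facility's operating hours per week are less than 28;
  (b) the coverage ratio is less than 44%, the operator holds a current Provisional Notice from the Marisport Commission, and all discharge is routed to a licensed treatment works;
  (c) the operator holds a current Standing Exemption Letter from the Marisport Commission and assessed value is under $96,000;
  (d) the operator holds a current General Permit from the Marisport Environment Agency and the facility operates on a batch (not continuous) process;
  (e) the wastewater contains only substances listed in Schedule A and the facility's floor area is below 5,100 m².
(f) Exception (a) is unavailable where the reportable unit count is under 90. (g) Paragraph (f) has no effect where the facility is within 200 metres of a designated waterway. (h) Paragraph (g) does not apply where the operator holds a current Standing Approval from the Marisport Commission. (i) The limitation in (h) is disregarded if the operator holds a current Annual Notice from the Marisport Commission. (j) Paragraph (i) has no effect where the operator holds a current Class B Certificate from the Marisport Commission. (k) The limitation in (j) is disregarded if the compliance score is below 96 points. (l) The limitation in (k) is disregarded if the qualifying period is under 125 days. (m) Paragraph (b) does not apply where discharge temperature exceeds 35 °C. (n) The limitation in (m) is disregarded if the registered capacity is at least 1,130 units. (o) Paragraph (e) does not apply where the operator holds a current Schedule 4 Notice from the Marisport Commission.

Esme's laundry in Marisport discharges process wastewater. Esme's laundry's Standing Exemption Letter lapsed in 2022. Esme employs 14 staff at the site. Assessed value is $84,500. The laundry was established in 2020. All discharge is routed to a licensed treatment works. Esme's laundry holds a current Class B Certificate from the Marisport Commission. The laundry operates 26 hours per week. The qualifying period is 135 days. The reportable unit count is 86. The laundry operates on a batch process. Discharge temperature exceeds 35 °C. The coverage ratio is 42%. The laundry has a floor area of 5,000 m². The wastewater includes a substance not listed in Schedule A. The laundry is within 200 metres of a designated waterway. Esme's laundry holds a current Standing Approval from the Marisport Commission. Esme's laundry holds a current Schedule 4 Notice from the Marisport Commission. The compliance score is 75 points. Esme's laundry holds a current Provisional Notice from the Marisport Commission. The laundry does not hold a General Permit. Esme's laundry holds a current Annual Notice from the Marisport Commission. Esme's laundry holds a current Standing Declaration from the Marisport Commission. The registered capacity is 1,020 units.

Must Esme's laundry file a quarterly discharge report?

No — exception (a) applies; Esme's laundry is not required to file a quarterly discharge report.

Exception (a): a current Standing Declaration is held; the facility's operating hours per week are 26, less than the 28 limit — every condition holds. Considering the limiting provisions: (f) would limit (a) — the reportable unit count is 86, under the 90 limit — but (g) sets (f) aside: (g) operates against (f): the laundry is within 200 m of a designated waterway. (h) is triggered (a current Standing Approval is held), but yields to (i): (i) operates against (h): a current Annual Notice is held. (j) would limit (i) — a current Class B Certificate is held — but (k) sets (j) aside: (k) operates against (j): the compliance score is 75 points, below the 96 points limit. (l) is not engaged (the qualifying period is 135 days, not under 125 days), so (k) stands. Exception (a) stands.
All of (b)'s requirements are met (the coverage ratio is 42%, less than the 44% limit; a current Provisional Notice is held; discharge is routed to a licensed treatment works). But: (m) operates against (b): discharge temperature exceeds 35 °C. (n), which would lift (m), does not operate here — the registered capacity is 1,020 units, short of 1,130 units. Exception (b) does not apply.
Exception (c) does not apply: there is no Standing Exemption Letter in force.
Exception (d) fails — no General Permit is held.
Exception (e) fails — the wastewater includes a non-Schedule-A substance.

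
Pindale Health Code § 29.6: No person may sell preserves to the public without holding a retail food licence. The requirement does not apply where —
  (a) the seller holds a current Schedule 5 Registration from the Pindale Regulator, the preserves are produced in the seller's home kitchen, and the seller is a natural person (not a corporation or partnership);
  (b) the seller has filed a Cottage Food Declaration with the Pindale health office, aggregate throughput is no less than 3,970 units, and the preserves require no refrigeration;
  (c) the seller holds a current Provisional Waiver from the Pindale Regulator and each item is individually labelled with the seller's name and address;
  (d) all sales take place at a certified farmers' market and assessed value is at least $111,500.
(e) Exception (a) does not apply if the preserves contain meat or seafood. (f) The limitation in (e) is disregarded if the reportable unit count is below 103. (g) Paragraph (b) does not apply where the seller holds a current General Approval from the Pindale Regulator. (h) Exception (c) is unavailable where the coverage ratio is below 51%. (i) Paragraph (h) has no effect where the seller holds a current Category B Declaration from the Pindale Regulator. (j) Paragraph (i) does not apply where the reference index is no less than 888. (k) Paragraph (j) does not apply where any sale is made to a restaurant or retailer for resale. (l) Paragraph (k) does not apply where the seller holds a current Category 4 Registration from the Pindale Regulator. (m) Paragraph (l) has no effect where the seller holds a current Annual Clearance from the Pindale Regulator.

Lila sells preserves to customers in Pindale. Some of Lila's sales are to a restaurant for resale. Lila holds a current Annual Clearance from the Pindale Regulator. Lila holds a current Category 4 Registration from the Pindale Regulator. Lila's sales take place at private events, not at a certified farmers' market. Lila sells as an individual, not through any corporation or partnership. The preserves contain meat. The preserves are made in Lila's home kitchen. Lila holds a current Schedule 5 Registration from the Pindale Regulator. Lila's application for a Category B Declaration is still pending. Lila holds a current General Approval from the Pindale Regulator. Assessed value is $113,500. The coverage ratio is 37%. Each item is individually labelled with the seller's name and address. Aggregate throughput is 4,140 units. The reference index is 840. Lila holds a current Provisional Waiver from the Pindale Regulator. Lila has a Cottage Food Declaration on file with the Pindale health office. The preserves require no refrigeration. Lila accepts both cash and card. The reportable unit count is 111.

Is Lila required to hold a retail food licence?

Exception (a) is satisfied on its face — a current Schedule 5 Registration is held; the preserves are home-kitchen produced; the seller is a natural person. Turning to paragraphs (e)–(f): (e) operates — the preserves contain meat. (f), which would lift (e), is not triggered — the reportable unit count is 111, not below 103. So (a) is unavailable.
Exception (b): a Cottage Food Declaration is on file; aggregate throughput is 4,140 units, meeting the 3,970 units threshold; the preserves are shelf-stable — every condition holds. But applying paragraph (g): (g) operates — a current General Approval is held. So (b) is unavailable.
Exception (c) is satisfied on its face — a current Provisional Waiver is held; items are individually labelled. But applying paragraphs (h)–(m): (h) applies — the coverage ratio is 37%, below the 51% limit. (i), which would lift (h), does not operate here — the Category B Declaration is not current. Exception (c) does not apply.
Exception (d) requires that all sales take place at a certified farmers' market; but sales are at private events, not a certified farmers' market, so (d) is unavailable.
No exception applies. The general rule governs.

Yes — Lila must hold a retail food licence.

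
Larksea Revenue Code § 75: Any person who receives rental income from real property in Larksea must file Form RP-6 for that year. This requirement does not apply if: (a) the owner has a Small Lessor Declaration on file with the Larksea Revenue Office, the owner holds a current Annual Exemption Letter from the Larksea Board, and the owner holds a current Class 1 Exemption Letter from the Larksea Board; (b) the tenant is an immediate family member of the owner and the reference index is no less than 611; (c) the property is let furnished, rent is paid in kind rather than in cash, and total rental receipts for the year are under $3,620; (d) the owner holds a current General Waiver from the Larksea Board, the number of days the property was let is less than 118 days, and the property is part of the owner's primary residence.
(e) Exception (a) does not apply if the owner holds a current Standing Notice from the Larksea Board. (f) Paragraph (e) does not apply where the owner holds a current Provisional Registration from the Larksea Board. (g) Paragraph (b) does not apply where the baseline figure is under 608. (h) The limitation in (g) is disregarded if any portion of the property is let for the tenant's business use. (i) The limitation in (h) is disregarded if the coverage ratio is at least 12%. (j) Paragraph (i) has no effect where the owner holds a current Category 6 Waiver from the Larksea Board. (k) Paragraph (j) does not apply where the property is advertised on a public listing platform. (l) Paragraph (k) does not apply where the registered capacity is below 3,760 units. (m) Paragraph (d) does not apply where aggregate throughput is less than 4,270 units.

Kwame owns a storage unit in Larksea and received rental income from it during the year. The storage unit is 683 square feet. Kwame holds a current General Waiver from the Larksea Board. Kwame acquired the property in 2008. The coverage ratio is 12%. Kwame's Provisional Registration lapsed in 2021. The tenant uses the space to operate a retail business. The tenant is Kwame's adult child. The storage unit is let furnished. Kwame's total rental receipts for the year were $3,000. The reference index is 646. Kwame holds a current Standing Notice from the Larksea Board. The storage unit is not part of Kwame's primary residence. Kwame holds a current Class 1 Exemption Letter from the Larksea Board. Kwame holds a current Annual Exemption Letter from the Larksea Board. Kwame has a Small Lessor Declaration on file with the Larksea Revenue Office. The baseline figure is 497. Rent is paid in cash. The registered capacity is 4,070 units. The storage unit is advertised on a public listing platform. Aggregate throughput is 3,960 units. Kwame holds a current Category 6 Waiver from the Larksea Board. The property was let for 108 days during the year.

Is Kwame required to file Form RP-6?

Exception (a): a Small Lessor Declaration is on file; a current Annual Exemption Letter is held; a current Class 1 Exemption Letter is held — every condition holds. Turning to paragraphs (e)–(f): (e) operates against (a): a current Standing Notice is held. (f) does not operate here (there is no Provisional Registration in force), so (e) stands. (a) is therefore removed.
Exception (b): the tenant is an immediate family member; the reference index is 646, meeting the 611 threshold — every condition holds. Turning to paragraphs (g)–(l): (g) is triggered — the baseline figure is 497, under the 608 limit. (h) would limit (g) — the space is let for business use — but (i) sets (h) aside: (i) operates against (h): the coverage ratio is 12%, meeting the 12% threshold. (j) would limit (i) — a current Category 6 Waiver is held — but (k) sets (j) aside: (k) is triggered — the property is publicly advertised. (l) is not triggered (the registered capacity is 4,070 units, not below 3,760 units), so (k) stands. So (b) is unavailable.
Exception (c) does not apply: rent is paid in cash.
Exception (d) does not apply: the storage unit is not part of the primary residence.
Every exception is unavailable, so the rule governs.

Yes — Kwame must file Form RP-6.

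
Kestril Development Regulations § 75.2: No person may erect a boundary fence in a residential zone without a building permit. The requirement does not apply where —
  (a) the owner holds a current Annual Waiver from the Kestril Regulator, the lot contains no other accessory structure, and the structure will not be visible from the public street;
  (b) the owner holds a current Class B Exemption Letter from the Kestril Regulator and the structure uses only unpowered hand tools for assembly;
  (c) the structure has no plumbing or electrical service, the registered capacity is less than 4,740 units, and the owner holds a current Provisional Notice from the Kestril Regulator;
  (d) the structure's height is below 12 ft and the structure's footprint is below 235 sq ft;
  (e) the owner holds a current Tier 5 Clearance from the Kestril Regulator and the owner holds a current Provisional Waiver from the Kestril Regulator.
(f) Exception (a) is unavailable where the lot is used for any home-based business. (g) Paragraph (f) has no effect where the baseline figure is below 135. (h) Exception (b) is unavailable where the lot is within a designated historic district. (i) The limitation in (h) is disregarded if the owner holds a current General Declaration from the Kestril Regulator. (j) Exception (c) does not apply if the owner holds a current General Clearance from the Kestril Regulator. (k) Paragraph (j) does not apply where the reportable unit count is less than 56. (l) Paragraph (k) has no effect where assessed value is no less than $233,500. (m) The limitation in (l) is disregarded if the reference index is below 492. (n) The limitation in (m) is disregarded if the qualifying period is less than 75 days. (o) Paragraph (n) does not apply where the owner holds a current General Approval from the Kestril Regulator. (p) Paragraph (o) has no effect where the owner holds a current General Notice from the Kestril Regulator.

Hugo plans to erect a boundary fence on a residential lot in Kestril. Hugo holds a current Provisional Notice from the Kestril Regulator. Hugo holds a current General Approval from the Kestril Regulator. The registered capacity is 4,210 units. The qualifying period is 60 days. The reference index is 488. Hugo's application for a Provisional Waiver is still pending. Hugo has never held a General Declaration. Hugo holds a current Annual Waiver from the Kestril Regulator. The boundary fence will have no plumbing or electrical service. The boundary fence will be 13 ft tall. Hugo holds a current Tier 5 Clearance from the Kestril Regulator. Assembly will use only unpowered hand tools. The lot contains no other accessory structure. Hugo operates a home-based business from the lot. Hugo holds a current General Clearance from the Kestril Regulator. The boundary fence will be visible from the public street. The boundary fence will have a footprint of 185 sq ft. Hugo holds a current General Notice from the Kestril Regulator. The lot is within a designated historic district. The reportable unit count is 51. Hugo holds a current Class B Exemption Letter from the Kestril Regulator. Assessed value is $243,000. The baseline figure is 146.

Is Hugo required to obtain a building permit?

Exception (a) does not apply: the structure will be visible from the street.
Exception (b): a current Class B Exemption Letter is held; assembly uses only hand tools — every condition holds. But applying paragraphs (h)–(i): (h) operates against (b): the lot is in a historic district. (i), which would lift (h), is inapplicable — there is no General Declaration in force. So (b) is unavailable.
Exception (c) is satisfied on its face — there is no plumbing or electrical service; the registered capacity is 4,210 units, less than the 4,740 units limit; a current Provisional Notice is held. But applying paragraphs (j)–(p): (j) operates against (c): a current General Clearance is held. (k) is triggered (the reportable unit count is 51, less than the 56 limit), but is set aside by (l): (l) operates against (k): assessed value is $243,000, meeting the $233,500 threshold. (m) is triggered (the reference index is 488, below the 492 limit), but is overridden by (n): (n) operates against (m): the qualifying period is 60 days, less than the 75 days limit. (o) is triggered (a current General Approval is held), but is displaced by (p): (p) operates against (o): a current General Notice is held. So (c) is unavailable.
Exception (d) fails — the structure's height is 13 ft, not below 12 ft.
Exception (e) requires that the owner holds a current Provisional Waiver from the Kestril Regulator; but no current Provisional Waiver is held, so (e) is unavailable.
No exception applies. The general rule governs.

Yes — Hugo must obtain a building permit.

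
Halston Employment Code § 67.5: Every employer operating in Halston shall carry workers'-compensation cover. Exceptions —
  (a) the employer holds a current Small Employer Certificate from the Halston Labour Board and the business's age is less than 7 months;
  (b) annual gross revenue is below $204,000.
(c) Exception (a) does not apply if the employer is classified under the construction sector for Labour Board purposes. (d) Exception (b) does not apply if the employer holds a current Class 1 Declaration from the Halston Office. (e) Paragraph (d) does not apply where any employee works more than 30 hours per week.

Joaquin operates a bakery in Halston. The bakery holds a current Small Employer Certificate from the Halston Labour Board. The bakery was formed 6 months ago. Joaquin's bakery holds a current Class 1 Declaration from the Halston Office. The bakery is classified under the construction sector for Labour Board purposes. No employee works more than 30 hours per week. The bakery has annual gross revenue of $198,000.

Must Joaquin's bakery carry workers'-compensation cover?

All of (a)'s requirements are met (a current Small Employer Certificate is held; the business's age is 6 months, less than the 7 months limit). But applying paragraph (c): (c) is triggered — the bakery is classified under the construction sector. Exception (a) does not apply.
All of (b)'s requirements are met (annual gross revenue is $198,000, below the $204,000 limit). Turning to paragraphs (d)–(e): (d) is engaged — a current Class 1 Declaration is held. (e) does not operate here (no employee exceeds 30 hours/week), so (d) stands. (b) is therefore removed.
Every exception is unavailable, so the rule governs.

Yes — Joaquin's bakery must carry workers'-compensation cover.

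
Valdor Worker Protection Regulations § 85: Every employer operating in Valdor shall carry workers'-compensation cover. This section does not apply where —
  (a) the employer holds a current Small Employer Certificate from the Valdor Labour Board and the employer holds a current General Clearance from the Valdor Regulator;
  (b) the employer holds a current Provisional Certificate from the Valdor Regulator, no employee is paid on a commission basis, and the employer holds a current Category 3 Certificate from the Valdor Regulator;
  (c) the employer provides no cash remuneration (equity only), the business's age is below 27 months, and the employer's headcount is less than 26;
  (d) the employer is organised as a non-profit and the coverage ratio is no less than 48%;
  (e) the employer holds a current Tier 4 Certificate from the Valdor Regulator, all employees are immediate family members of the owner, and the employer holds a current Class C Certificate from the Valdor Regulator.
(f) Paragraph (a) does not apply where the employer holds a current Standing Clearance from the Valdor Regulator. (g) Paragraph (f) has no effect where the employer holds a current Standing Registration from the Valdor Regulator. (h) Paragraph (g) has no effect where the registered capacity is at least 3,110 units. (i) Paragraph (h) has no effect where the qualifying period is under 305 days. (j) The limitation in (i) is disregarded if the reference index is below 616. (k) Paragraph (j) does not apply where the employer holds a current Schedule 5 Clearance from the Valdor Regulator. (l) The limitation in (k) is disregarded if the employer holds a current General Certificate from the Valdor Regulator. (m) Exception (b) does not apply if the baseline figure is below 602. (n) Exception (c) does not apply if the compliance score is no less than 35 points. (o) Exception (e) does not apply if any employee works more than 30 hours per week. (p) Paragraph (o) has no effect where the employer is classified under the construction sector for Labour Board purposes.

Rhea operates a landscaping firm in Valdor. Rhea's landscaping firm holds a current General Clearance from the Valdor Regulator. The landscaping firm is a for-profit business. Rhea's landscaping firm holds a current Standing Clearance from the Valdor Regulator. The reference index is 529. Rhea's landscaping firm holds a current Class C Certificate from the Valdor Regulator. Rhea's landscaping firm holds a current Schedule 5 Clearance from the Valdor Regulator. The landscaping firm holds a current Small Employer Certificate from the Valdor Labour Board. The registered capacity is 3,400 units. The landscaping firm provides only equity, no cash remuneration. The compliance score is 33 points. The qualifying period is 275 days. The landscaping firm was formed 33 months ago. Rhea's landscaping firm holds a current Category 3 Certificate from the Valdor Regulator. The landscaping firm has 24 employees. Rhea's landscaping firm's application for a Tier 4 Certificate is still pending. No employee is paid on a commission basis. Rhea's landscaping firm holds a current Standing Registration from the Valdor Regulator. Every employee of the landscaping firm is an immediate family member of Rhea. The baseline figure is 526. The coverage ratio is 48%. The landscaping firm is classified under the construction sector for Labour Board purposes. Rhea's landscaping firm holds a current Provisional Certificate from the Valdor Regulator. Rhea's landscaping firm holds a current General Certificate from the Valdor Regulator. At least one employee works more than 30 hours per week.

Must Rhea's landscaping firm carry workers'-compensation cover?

Yes — Rhea's landscaping firm must carry workers'-compensation cover.

Exception (a)'s conditions are all satisfied: a current Small Employer Certificate is held; a current General Clearance is held. Turning to paragraphs (f)–(l): (f) applies — a current Standing Clearance is held. (g) would limit (f) — a current Standing Registration is held — but (h) sets (g) aside: (h) operates against (g): the registered capacity is 3,400 units, meeting the 3,110 units threshold. (i) operates (the qualifying period is 275 days, under the 305 days limit), but is displaced by (j): (j) operates — the reference index is 529, below the 616 limit. (k) would limit (j) — a current Schedule 5 Clearance is held — but (l) sets (k) aside: (l) operates against (k): a current General Certificate is held. (a) is therefore removed.
Exception (b)'s conditions are all satisfied: a current Provisional Certificate is held; no employee is paid on commission; a current Category 3 Certificate is held. But applying paragraph (m): (m) operates against (b): the baseline figure is 526, below the 602 limit. Exception (b) does not apply.
Exception (c) does not apply: the business's age is 33 months, not below 27 months.
Exception (d) requires that the employer is organised as a non-profit; but the employer is for-profit, so (d) is unavailable.
Exception (e) does not apply: there is no Tier 4 Certificate in force.
Every exception is unavailable, so the rule governs.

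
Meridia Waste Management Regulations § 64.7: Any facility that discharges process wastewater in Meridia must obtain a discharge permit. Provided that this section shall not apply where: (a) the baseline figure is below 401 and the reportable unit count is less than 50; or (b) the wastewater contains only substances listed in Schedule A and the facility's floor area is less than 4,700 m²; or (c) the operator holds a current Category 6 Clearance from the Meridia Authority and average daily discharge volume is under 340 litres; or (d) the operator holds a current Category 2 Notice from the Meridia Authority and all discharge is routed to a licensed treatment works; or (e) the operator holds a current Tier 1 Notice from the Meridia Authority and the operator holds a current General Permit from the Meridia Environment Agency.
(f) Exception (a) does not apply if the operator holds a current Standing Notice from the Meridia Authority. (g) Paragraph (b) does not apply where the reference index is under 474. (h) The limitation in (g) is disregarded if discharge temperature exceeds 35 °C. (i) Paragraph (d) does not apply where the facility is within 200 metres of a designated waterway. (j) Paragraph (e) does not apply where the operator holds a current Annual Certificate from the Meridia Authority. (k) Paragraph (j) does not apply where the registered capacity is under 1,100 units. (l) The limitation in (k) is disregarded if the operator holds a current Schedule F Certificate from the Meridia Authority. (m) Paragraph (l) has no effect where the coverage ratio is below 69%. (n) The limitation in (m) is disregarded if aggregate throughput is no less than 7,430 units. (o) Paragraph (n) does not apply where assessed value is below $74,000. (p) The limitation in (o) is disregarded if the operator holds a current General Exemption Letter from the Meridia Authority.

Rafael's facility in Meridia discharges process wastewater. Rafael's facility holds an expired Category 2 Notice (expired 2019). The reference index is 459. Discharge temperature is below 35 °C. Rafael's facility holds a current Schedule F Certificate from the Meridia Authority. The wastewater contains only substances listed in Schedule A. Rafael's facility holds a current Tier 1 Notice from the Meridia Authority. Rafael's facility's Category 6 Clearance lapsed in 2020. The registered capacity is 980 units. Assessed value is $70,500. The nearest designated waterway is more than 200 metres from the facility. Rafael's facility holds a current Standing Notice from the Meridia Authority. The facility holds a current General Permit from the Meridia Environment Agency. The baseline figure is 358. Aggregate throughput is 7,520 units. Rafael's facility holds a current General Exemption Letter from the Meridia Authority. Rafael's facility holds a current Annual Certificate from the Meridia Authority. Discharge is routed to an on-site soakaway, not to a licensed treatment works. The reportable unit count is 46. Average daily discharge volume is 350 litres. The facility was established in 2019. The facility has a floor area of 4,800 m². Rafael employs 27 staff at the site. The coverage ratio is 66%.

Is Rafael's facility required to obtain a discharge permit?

Yes — Rafael's facility must obtain a discharge permit.

All of (a)'s requirements are met (the baseline figure is 358, below the 401 limit; the reportable unit count is 46, less than the 50 limit). However, paragraph (f) must be considered: (f) operates against (a): a current Standing Notice is held. (a) is therefore removed.
Exception (b) requires that the facility's floor area is less than 4,700 m²; but the facility's floor area is 4,800 m², not less than 4,700 m², so (b) is unavailable.
Exception (c) does not apply: no current Category 6 Clearance is held.
Exception (d) fails — no current Category 2 Notice is held.
All of (e)'s requirements are met (a current Tier 1 Notice is held; a current General Permit is held). But applying paragraphs (j)–(p): (j) is triggered — a current Annual Certificate is held. (k) would limit (j) — the registered capacity is 980 units, under the 1,100 units limit — but (l) sets (k) aside: (l) operates against (k): a current Schedule F Certificate is held. (m) is engaged (the coverage ratio is 66%, below the 69% limit), but yields to (n): (n) is engaged — aggregate throughput is 7,520 units, meeting the 7,430 units threshold. (o) would limit (n) — assessed value is $70,500, below the $74,000 limit — but (p) sets (o) aside: (p) is triggered — a current General Exemption Letter is held. Exception (e) does not apply.
Every exception is unavailable, so the rule governs.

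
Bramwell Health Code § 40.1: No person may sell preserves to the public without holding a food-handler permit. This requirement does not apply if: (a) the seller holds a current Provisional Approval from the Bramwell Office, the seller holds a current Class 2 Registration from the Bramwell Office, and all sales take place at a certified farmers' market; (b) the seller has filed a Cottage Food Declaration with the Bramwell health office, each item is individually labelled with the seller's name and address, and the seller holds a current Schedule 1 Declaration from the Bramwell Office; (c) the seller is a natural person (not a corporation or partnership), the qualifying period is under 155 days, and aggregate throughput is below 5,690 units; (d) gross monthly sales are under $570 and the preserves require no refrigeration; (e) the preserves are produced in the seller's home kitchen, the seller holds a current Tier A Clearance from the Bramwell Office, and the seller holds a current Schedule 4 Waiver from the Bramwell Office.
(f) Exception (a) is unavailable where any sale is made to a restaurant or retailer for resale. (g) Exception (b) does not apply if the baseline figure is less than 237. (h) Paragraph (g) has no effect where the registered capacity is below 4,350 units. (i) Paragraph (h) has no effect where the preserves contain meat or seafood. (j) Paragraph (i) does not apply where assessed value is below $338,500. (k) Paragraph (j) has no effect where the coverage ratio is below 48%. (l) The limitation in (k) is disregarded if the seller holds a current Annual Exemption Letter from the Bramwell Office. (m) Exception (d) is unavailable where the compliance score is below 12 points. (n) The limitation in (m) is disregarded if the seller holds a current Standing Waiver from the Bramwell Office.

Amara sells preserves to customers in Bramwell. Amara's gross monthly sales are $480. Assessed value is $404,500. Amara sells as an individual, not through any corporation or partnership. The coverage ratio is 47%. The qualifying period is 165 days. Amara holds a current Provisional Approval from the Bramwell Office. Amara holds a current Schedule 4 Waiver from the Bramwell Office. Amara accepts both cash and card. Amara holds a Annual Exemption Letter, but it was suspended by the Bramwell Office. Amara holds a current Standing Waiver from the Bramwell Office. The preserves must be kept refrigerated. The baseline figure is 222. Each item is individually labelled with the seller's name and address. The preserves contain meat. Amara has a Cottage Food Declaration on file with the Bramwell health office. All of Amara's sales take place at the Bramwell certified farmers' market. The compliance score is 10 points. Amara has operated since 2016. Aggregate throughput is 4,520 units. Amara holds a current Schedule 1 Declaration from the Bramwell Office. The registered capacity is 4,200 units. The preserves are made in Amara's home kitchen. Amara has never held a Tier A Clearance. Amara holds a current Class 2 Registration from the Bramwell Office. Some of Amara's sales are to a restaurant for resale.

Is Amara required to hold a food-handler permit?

Yes — Amara must hold a food-handler permit.

Exception (a): a current Provisional Approval is held; a current Class 2 Registration is held; all sales are at a certified farmers' market — every condition holds. However, paragraph (f) must be considered: (f) operates — some sales are to a restaurant for resale. Exception (a) does not apply.
Exception (b)'s conditions are all satisfied: a Cottage Food Declaration is on file; items are individually labelled; a current Schedule 1 Declaration is held. But applying paragraphs (g)–(l): (g) operates against (b): the baseline figure is 222, less than the 237 limit. (h) applies (the registered capacity is 4,200 units, below the 4,350 units limit), but yields to (i): (i) is triggered — the preserves contain meat. (j) is inapplicable (assessed value is $404,500, not below $338,500), so (i) stands. (b) is therefore removed.
Exception (c) fails — the qualifying period is 165 days, not under 155 days.
Exception (d) does not apply: the preserves require refrigeration.
Exception (e) requires that the seller holds a current Tier A Clearance from the Bramwell Office; but there is no Tier A Clearance in force, so (e) is unavailable.
No exception is made out. Amara falls within the general rule.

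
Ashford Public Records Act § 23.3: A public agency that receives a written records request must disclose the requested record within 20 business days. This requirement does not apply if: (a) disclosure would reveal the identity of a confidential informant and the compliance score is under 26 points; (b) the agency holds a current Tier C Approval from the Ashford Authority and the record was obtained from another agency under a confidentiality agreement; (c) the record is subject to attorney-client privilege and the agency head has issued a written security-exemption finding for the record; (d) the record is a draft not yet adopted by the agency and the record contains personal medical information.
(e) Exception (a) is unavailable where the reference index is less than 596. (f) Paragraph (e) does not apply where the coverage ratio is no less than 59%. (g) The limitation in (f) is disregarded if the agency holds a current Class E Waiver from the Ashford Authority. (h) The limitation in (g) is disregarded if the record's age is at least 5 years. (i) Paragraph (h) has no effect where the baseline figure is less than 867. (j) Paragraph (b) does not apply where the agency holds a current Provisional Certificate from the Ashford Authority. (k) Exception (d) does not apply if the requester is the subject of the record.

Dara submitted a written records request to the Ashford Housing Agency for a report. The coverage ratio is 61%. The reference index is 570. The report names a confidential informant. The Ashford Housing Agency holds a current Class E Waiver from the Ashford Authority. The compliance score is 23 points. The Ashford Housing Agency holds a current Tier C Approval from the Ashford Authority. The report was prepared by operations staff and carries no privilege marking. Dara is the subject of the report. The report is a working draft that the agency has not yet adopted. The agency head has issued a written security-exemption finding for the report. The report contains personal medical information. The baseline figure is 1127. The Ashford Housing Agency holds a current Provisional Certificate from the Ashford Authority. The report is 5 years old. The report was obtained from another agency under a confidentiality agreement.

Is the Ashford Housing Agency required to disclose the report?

No — exception (a) applies; the Ashford Housing Agency is not required to disclose the report.

Exception (a) is satisfied on its face — the report names a confidential informant; the compliance score is 23 points, under the 26 points limit. Applying paragraphs (e)–(i): (e) is engaged (the reference index is 570, less than the 596 limit), but is set aside by (f): (f) operates against (e): the coverage ratio is 61%, meeting the 59% threshold. (g) applies (a current Class E Waiver is held), but is set aside by (h): (h) operates against (g): the record's age is 5 years, meeting the 5 years threshold. (i) is not engaged (the baseline figure is 1,127, not less than 867), so (h) stands. (a) remains available.
All of (b)'s requirements are met (a current Tier C Approval is held; the report was obtained under a confidentiality agreement). But applying paragraph (j): (j) applies — a current Provisional Certificate is held. (b) is therefore removed.
Exception (c) does not apply: the report carries no privilege marking.
Exception (d) is satisfied on its face — the report is an unadopted draft; the report contains personal medical information. Turning to paragraph (k): (k) operates against (d): Dara is the subject of the report. So (d) is unavailable.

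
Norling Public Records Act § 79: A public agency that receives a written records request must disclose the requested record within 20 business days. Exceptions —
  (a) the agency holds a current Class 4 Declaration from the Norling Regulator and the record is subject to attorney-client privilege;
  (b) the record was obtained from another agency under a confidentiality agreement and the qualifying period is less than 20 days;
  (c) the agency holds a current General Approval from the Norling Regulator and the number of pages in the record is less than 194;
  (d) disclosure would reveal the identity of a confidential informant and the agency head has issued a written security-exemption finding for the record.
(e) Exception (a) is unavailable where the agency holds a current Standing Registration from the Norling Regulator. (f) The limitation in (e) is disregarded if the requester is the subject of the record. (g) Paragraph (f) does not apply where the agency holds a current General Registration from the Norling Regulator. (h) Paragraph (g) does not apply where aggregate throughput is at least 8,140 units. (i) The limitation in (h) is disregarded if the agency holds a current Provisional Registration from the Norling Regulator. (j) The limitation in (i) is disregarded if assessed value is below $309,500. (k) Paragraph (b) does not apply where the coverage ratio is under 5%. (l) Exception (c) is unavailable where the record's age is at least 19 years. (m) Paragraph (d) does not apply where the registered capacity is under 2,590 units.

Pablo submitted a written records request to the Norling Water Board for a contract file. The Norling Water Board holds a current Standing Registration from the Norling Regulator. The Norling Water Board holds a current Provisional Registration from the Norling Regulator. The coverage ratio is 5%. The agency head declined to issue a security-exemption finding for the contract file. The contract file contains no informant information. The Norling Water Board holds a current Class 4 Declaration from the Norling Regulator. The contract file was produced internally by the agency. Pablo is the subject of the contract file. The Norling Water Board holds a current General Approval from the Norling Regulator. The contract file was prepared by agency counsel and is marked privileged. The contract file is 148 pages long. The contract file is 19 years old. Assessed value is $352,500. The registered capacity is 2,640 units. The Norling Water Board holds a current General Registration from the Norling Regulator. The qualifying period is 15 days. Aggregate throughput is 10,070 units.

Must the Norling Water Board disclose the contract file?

Yes — the Norling Water Board must disclose the contract file.

Exception (a)'s conditions are all satisfied: a current Class 4 Declaration is held; the contract file is privileged. But: (e) operates against (a): a current Standing Registration is held. (f) would limit (e) — Pablo is the subject of the contract file — but (g) sets (f) aside: (g) is engaged — a current General Registration is held. (h) applies (aggregate throughput is 10,070 units, meeting the 8,140 units threshold), but yields to (i): (i) applies — a current Provisional Registration is held. (j), which would lift (i), does not operate here — assessed value is $352,500, not below $309,500. Exception (a) does not apply.
Exception (b) requires that the record was obtained from another agency under a confidentiality agreement; but the contract file was produced internally, so (b) is unavailable.
Exception (c): a current General Approval is held; the number of pages in the record is 148, less than the 194 limit — every condition holds. But: (l) operates against (c): the record's age is 19 years, meeting the 19 years threshold. (c) is therefore removed.
Exception (d) requires that disclosure would reveal the identity of a confidential informant; but the contract file contains no informant information, so (d) is unavailable.
No exception applies. The general rule governs.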